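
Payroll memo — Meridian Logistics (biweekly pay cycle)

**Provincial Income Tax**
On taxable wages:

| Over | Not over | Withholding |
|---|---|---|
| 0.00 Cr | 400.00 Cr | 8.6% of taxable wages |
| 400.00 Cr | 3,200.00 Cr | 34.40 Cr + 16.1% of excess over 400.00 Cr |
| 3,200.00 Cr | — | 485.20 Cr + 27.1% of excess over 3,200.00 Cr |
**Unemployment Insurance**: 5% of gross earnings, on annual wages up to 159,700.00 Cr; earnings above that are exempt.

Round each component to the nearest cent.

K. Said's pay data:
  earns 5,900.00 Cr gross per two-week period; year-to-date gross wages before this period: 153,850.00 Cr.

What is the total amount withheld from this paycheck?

Provincial Income Tax: taxable = 5,900.00 Cr
  485.20 Cr + 27.1% × (5,900.00 Cr − 3,200.00 Cr) = 485.20 Cr + 27.1% × 2,700.00 Cr = 1,216.90 Cr
Unemployment Insurance: cap 159,700.00 Cr − YTD 153,850.00 Cr = 5,850.00 Cr subject; 5% × 5,850.00 Cr = 292.50 Cr
Total: 1,216.90 Cr + 292.50 Cr = 1,509.40 Cr

1,509.40 Cr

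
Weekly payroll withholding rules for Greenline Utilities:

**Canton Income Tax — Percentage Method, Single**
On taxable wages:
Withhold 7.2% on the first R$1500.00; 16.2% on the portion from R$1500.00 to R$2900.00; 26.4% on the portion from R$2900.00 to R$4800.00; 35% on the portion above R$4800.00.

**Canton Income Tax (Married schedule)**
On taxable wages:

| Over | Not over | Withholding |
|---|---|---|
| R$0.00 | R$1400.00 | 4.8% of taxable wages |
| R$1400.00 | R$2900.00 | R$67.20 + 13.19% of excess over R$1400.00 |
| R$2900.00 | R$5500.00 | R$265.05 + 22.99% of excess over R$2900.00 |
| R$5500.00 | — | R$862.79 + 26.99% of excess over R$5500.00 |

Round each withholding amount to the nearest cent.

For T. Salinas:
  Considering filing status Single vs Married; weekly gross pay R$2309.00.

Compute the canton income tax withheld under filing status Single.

R$239.06

Canton Income Tax (Single): taxable = R$2309.00
  R$108.00 + 16.2% × (R$2309.00 − R$1500.00) = R$108.00 + 16.2% × R$809.00 = R$239.06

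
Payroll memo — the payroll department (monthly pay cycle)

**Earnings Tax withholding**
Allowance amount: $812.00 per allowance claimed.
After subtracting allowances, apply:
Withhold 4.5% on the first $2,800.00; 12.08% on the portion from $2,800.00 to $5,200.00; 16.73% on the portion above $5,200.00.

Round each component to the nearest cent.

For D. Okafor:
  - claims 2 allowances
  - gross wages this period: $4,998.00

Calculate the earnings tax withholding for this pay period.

$195.34

Earnings Tax: taxable = $4,998.00 − 2×$812.00 = $3,374.00
  $126.00 + 12.08% × ($3,374.00 − $2,800.00) = $126.00 + 12.08% × $574.00 = $195.34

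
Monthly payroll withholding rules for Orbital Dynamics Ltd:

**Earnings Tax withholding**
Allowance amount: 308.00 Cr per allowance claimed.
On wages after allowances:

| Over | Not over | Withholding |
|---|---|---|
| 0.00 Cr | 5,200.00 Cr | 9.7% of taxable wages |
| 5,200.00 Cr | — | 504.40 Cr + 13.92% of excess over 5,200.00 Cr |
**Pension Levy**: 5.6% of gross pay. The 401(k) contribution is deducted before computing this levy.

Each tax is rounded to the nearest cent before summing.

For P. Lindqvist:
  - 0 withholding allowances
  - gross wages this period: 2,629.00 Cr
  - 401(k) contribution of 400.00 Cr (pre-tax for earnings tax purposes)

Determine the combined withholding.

Earnings Tax: taxable = 2,629.00 Cr − 400.00 Cr = 2,229.00 Cr
  9.7% × 2,229.00 Cr = 216.21 Cr
Pension Levy: 5.6% × 2,229.00 Cr = 124.82 Cr
Total: 216.21 Cr + 124.82 Cr = 341.03 Cr

341.03 Cr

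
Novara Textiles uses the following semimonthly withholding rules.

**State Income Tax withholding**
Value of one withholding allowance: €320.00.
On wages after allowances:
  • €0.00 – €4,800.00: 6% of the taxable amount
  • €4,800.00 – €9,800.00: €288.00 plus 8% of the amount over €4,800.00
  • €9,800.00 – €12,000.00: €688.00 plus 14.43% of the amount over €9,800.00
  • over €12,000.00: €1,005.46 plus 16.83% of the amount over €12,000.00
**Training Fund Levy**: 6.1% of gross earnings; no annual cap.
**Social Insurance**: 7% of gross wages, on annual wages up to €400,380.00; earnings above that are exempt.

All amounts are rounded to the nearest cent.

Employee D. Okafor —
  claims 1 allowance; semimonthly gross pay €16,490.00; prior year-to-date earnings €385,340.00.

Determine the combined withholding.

€3,765.96

State Income Tax: taxable = €16,490.00 − 1×€320.00 = €16,170.00
  €1,005.46 + 16.83% × (€16,170.00 − €12,000.00) = €1,005.46 + 16.83% × €4,170.00 = €1,707.27
Training Fund Levy: 6.1% × €16,490.00 = €1,005.89
Social Insurance: cap €400,380.00 − YTD €385,340.00 = €15,040.00 subject; 7% × €15,040.00 = €1,052.80
Total: €1,707.27 + €1,005.89 + €1,052.80 = €3,765.96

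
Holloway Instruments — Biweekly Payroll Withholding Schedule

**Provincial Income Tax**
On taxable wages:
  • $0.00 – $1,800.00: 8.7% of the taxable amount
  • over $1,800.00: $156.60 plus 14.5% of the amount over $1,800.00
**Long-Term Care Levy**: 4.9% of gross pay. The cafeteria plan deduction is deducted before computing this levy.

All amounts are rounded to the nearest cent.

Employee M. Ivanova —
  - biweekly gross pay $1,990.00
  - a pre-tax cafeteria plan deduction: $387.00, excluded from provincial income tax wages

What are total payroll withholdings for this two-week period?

Provincial Income Tax: taxable = $1,990.00 − $387.00 = $1,603.00
  8.7% × $1,603.00 = $139.46
Long-Term Care Levy: 4.9% × $1,603.00 = $78.55
Total: $139.46 + $78.55 = $218.01

$218.01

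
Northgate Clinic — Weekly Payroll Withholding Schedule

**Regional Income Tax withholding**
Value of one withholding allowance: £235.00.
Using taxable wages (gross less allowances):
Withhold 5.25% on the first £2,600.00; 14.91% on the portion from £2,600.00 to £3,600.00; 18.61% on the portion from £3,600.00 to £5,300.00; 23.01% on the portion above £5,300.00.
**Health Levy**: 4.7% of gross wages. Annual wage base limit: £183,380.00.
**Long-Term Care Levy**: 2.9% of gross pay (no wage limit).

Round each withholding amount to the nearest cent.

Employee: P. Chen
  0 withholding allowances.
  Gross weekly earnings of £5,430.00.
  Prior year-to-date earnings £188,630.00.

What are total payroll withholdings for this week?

Regional Income Tax: taxable = £5,430.00
  £601.97 + 23.01% × (£5,430.00 − £5,300.00) = £601.97 + 23.01% × £130.00 = £631.88
Health Levy: YTD £188,630.00 ≥ cap £183,380.00 → £0.00
Long-Term Care Levy: 2.9% × £5,430.00 = £157.47
Total: £631.88 + £0.00 + £157.47 = £789.35

£789.35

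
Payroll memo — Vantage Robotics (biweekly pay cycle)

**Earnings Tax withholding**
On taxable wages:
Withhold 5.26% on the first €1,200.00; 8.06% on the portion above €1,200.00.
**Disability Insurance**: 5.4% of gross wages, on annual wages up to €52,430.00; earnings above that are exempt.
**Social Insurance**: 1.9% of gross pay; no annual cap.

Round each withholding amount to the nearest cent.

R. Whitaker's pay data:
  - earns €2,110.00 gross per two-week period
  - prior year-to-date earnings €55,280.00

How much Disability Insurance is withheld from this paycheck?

€0.00

Disability Insurance: YTD €55,280.00 ≥ cap €52,430.00 → €0.00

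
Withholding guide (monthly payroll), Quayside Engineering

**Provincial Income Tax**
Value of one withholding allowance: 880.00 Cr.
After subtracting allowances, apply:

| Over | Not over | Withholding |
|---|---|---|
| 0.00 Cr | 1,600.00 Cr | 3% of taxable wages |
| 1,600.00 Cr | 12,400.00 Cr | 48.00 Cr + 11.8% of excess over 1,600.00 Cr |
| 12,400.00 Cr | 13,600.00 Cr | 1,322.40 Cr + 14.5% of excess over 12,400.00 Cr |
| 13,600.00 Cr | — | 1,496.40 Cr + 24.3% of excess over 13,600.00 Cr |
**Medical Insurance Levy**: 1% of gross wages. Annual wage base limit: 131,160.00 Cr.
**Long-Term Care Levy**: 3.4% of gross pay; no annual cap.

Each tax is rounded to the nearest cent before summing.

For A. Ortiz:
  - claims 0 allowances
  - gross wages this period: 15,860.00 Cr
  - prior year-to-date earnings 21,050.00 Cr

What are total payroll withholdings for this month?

2,743.42 Cr

Provincial Income Tax: taxable = 15,860.00 Cr
  1,496.40 Cr + 24.3% × (15,860.00 Cr − 13,600.00 Cr) = 1,496.40 Cr + 24.3% × 2,260.00 Cr = 2,045.58 Cr
Medical Insurance Levy: 1% × 15,860.00 Cr = 158.60 Cr
Long-Term Care Levy: 3.4% × 15,860.00 Cr = 539.24 Cr
Total: 2,045.58 Cr + 158.60 Cr + 539.24 Cr = 2,743.42 Cr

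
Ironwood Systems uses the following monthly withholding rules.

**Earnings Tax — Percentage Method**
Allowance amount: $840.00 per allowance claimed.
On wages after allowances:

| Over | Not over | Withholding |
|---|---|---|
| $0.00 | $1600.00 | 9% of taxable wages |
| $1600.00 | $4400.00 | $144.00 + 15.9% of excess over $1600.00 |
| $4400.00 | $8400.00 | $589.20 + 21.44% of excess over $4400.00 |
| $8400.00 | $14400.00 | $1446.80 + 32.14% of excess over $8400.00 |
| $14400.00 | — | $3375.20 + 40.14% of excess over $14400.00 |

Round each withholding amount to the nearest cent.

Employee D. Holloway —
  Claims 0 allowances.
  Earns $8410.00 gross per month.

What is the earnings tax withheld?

Earnings Tax: taxable = $8410.00
  $1446.80 + 32.14% × ($8410.00 − $8400.00) = $1446.80 + 32.14% × $10.00 = $1450.01

$1450.01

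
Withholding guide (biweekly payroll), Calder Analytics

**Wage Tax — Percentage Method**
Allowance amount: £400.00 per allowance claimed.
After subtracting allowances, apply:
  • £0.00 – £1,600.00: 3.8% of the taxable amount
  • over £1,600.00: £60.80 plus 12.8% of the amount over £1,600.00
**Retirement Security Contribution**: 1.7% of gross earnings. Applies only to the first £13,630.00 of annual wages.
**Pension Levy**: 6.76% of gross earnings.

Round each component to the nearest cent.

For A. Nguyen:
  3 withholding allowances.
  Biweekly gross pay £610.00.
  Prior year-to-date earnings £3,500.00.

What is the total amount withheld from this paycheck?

£51.61

Wage Tax: taxable = £610.00 − 3×£400.00 = £-590.00
  Taxable ≤ 0 → £0.00
Retirement Security Contribution: 1.7% × £610.00 = £10.37
Pension Levy: 6.76% × £610.00 = £41.24
Total: £0.00 + £10.37 + £41.24 = £51.61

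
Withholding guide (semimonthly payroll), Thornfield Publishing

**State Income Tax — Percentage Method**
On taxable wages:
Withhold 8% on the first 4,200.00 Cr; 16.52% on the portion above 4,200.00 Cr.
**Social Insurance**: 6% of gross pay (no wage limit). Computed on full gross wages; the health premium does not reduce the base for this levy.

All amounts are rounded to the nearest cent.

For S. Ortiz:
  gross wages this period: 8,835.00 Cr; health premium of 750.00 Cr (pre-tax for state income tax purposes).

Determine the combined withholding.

1,507.90 Cr

State Income Tax: taxable = 8,835.00 Cr − 750.00 Cr = 8,085.00 Cr
  336.00 Cr + 16.52% × (8,085.00 Cr − 4,200.00 Cr) = 336.00 Cr + 16.52% × 3,885.00 Cr = 977.80 Cr
Social Insurance: 6% × 8,835.00 Cr = 530.10 Cr
Total: 977.80 Cr + 530.10 Cr = 1,507.90 Cr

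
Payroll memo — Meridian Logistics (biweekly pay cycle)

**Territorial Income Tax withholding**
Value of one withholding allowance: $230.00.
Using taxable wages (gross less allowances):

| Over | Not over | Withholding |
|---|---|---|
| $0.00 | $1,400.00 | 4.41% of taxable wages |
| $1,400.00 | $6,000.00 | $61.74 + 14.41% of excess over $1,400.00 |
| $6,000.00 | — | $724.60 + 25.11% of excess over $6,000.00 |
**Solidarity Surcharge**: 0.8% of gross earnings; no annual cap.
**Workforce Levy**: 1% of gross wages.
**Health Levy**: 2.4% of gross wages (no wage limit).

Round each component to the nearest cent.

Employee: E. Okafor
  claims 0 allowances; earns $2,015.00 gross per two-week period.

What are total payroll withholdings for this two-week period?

$234.99

Territorial Income Tax: taxable = $2,015.00
  $61.74 + 14.41% × ($2,015.00 − $1,400.00) = $61.74 + 14.41% × $615.00 = $150.36
Solidarity Surcharge: 0.8% × $2,015.00 = $16.12
Workforce Levy: 1% × $2,015.00 = $20.15
Health Levy: 2.4% × $2,015.00 = $48.36
Total: $150.36 + $16.12 + $20.15 + $48.36 = $234.99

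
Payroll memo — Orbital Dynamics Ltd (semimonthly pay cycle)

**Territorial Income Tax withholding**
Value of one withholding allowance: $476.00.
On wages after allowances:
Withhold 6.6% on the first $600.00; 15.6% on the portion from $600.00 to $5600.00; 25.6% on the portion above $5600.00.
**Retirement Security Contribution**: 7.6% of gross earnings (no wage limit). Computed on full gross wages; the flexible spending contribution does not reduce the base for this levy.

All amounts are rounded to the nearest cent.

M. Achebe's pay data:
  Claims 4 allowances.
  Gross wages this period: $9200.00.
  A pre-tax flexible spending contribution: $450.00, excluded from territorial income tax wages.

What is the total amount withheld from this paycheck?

Territorial Income Tax: taxable = $9200.00 − $450.00 − 4×$476.00 = $6846.00
  $819.60 + 25.6% × ($6846.00 − $5600.00) = $819.60 + 25.6% × $1246.00 = $1138.58
Retirement Security Contribution: 7.6% × $9200.00 = $699.20
Total: $1138.58 + $699.20 = $1837.78

$1837.78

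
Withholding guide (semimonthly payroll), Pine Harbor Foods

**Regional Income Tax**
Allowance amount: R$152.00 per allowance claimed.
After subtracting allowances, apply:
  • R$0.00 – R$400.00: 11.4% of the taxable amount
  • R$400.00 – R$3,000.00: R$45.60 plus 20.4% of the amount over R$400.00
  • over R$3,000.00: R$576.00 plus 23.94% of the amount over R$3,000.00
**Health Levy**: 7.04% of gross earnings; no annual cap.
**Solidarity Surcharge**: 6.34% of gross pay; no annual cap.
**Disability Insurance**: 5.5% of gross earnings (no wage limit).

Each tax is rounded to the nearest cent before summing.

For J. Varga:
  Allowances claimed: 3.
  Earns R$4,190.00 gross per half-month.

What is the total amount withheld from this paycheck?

R$1,542.80

Regional Income Tax: taxable = R$4,190.00 − 3×R$152.00 = R$3,734.00
  R$576.00 + 23.94% × (R$3,734.00 − R$3,000.00) = R$576.00 + 23.94% × R$734.00 = R$751.72
Health Levy: 7.04% × R$4,190.00 = R$294.98
Solidarity Surcharge: 6.34% × R$4,190.00 = R$265.65
Disability Insurance: 5.5% × R$4,190.00 = R$230.45
Total: R$751.72 + R$294.98 + R$265.65 + R$230.45 = R$1,542.80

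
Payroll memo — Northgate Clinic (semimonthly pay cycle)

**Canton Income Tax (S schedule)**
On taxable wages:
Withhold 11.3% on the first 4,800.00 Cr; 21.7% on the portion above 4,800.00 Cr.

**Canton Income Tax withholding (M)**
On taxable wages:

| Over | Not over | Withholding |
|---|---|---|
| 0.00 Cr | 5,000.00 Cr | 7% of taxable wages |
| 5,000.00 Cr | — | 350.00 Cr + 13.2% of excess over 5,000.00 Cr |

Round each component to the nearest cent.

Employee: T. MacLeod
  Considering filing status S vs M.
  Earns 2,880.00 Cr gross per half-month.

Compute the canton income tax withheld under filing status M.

Canton Income Tax (M): taxable = 2,880.00 Cr
  7% × 2,880.00 Cr = 201.60 Cr

201.60 Cr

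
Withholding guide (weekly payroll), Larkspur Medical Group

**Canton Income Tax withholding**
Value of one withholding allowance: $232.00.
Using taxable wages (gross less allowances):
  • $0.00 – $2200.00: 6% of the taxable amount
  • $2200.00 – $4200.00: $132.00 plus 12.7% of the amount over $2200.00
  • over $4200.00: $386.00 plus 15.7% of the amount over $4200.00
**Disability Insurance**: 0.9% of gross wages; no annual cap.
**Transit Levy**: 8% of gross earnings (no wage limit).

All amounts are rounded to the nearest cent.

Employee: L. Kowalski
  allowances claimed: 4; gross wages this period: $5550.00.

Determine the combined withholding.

$946.20

Canton Income Tax: taxable = $5550.00 − 4×$232.00 = $4622.00
  $386.00 + 15.7% × ($4622.00 − $4200.00) = $386.00 + 15.7% × $422.00 = $452.25
Disability Insurance: 0.9% × $5550.00 = $49.95
Transit Levy: 8% × $5550.00 = $444.00
Total: $452.25 + $49.95 + $444.00 = $946.20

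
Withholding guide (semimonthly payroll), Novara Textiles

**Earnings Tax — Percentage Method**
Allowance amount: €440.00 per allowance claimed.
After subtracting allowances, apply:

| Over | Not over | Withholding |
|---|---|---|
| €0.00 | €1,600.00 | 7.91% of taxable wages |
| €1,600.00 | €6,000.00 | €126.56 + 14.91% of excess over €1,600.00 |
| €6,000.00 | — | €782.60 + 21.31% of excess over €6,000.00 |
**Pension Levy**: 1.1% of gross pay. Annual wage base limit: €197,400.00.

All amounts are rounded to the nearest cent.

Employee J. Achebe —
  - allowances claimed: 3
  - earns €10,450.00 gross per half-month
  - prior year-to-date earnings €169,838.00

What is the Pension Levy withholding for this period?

€114.95

Pension Levy: 1.1% × €10,450.00 = €114.95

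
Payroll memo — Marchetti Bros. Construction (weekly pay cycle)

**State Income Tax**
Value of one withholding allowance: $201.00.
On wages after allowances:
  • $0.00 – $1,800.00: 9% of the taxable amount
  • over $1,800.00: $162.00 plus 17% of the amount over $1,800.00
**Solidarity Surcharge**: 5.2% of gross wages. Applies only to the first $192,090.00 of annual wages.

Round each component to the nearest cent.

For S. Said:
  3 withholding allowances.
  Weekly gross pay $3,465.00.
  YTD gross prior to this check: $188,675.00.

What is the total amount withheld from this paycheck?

State Income Tax: taxable = $3,465.00 − 3×$201.00 = $2,862.00
  $162.00 + 17% × ($2,862.00 − $1,800.00) = $162.00 + 17% × $1,062.00 = $342.54
Solidarity Surcharge: cap $192,090.00 − YTD $188,675.00 = $3,415.00 subject; 5.2% × $3,415.00 = $177.58
Total: $342.54 + $177.58 = $520.12

$520.12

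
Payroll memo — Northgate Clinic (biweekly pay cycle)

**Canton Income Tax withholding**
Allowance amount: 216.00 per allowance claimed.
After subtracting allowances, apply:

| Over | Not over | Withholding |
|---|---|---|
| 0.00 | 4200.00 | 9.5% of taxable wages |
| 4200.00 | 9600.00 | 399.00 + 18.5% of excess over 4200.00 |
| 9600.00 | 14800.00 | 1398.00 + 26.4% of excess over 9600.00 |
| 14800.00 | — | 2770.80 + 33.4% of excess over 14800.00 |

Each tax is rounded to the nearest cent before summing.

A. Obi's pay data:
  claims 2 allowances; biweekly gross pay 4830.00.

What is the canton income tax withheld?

Canton Income Tax: taxable = 4830.00 − 2×216.00 = 4398.00
  399.00 + 18.5% × (4398.00 − 4200.00) = 399.00 + 18.5% × 198.00 = 435.63

435.63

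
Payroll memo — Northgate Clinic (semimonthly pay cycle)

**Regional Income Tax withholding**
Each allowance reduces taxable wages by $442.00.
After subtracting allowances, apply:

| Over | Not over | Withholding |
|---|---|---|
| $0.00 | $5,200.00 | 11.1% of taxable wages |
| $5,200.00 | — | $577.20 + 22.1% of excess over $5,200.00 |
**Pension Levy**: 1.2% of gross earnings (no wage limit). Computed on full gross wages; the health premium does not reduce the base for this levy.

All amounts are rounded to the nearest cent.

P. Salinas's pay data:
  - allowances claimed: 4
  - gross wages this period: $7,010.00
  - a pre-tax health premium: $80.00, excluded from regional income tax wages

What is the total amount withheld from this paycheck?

$657.10

Regional Income Tax: taxable = $7,010.00 − $80.00 − 4×$442.00 = $5,162.00
  11.1% × $5,162.00 = $572.98
Pension Levy: 1.2% × $7,010.00 = $84.12
Total: $572.98 + $84.12 = $657.10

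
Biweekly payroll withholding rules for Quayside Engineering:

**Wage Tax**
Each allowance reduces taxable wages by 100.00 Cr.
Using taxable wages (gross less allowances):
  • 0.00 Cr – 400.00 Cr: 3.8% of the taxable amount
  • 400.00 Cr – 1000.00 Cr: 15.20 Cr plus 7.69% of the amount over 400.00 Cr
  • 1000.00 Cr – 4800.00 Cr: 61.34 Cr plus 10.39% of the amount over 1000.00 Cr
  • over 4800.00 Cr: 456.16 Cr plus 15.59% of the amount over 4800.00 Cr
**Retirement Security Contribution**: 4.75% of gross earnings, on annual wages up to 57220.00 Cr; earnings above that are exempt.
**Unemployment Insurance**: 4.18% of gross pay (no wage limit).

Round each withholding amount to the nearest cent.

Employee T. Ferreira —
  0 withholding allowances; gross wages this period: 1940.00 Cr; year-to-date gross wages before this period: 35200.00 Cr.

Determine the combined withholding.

Wage Tax: taxable = 1940.00 Cr
  61.34 Cr + 10.39% × (1940.00 Cr − 1000.00 Cr) = 61.34 Cr + 10.39% × 940.00 Cr = 159.01 Cr
Retirement Security Contribution: 4.75% × 1940.00 Cr = 92.15 Cr
Unemployment Insurance: 4.18% × 1940.00 Cr = 81.09 Cr
Total: 159.01 Cr + 92.15 Cr + 81.09 Cr = 332.25 Cr

332.25 Cr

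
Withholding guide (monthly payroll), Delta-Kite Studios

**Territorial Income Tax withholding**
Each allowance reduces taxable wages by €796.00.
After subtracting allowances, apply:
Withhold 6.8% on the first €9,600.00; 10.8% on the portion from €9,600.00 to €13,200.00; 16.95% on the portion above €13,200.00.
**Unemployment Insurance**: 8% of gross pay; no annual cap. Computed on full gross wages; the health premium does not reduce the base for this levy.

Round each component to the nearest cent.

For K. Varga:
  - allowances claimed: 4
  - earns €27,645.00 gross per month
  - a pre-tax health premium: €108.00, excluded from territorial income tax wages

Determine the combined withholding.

Territorial Income Tax: taxable = €27,645.00 − €108.00 − 4×€796.00 = €24,353.00
  €1,041.60 + 16.95% × (€24,353.00 − €13,200.00) = €1,041.60 + 16.95% × €11,153.00 = €2,932.03
Unemployment Insurance: 8% × €27,645.00 = €2,211.60
Total: €2,932.03 + €2,211.60 = €5,143.63

€5,143.63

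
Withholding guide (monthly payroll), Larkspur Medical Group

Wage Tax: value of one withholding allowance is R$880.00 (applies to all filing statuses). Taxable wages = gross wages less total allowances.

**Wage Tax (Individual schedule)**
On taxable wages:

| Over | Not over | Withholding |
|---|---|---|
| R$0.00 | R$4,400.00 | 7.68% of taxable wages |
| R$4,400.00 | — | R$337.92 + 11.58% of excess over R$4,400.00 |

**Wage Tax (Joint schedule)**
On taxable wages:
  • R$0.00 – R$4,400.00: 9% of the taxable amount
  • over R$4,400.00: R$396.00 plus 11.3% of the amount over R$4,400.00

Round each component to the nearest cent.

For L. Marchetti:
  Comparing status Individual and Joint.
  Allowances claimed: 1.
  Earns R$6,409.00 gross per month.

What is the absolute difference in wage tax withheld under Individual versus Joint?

R$54.92

Wage Tax (Individual): taxable = R$6,409.00 − 1×R$880.00 = R$5,529.00
  R$337.92 + 11.58% × (R$5,529.00 − R$4,400.00) = R$337.92 + 11.58% × R$1,129.00 = R$468.66
Wage Tax (Joint): taxable = R$6,409.00 − 1×R$880.00 = R$5,529.00
  R$396.00 + 11.3% × (R$5,529.00 − R$4,400.00) = R$396.00 + 11.3% × R$1,129.00 = R$523.58
Difference: |R$468.66 − R$523.58| = R$54.92 (higher under Joint)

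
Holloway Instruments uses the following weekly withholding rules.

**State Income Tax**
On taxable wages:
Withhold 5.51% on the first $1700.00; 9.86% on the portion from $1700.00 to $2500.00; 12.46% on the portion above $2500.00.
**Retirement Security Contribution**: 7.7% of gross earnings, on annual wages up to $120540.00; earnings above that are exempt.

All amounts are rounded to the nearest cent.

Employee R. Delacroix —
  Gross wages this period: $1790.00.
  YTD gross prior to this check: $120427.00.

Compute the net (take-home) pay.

State Income Tax: taxable = $1790.00
  $93.67 + 9.86% × ($1790.00 − $1700.00) = $93.67 + 9.86% × $90.00 = $102.54
Retirement Security Contribution: cap $120540.00 − YTD $120427.00 = $113.00 subject; 7.7% × $113.00 = $8.70
Total withheld: $102.54 + $8.70 = $111.24
Net pay: $1790.00 − $111.24 = $1678.76

$1678.76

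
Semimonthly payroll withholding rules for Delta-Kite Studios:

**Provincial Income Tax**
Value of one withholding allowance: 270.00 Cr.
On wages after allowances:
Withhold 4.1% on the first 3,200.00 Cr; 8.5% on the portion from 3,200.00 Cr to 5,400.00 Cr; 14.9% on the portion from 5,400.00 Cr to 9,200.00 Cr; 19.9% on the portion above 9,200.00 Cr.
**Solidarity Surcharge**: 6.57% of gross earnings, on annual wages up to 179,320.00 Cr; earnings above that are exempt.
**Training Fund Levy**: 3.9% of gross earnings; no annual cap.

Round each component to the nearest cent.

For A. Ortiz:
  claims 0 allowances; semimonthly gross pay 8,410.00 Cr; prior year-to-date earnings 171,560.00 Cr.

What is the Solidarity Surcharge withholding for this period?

509.83 Cr

Solidarity Surcharge: cap 179,320.00 Cr − YTD 171,560.00 Cr = 7,760.00 Cr subject; 6.57% × 7,760.00 Cr = 509.83 Cr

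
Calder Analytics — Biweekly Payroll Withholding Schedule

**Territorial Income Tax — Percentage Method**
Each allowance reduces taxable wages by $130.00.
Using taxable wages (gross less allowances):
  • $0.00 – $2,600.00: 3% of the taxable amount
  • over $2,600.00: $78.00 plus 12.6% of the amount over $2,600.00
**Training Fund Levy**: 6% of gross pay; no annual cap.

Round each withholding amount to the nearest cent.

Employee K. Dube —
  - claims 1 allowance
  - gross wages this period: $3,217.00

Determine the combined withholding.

$332.38

Territorial Income Tax: taxable = $3,217.00 − 1×$130.00 = $3,087.00
  $78.00 + 12.6% × ($3,087.00 − $2,600.00) = $78.00 + 12.6% × $487.00 = $139.36
Training Fund Levy: 6% × $3,217.00 = $193.02
Total: $139.36 + $193.02 = $332.38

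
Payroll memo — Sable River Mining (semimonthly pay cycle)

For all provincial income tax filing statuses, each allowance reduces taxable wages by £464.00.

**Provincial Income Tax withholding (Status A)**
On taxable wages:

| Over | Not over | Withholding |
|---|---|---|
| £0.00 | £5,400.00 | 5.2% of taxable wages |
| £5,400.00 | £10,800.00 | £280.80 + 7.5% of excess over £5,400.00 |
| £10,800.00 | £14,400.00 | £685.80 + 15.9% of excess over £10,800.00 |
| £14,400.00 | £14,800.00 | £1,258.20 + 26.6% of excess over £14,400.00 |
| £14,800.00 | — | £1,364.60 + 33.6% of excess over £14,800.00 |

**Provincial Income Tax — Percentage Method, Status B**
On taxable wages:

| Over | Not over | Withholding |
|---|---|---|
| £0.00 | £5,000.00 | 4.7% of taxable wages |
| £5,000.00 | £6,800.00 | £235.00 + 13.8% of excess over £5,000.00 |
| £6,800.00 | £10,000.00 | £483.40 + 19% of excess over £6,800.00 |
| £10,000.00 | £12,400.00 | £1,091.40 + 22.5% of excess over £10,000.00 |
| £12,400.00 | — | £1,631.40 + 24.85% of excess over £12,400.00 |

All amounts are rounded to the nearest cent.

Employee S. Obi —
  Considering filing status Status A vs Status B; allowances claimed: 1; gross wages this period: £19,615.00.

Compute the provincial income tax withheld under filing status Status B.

£3,309.02

Provincial Income Tax (Status B): taxable = £19,615.00 − 1×£464.00 = £19,151.00
  £1,631.40 + 24.85% × (£19,151.00 − £12,400.00) = £1,631.40 + 24.85% × £6,751.00 = £3,309.02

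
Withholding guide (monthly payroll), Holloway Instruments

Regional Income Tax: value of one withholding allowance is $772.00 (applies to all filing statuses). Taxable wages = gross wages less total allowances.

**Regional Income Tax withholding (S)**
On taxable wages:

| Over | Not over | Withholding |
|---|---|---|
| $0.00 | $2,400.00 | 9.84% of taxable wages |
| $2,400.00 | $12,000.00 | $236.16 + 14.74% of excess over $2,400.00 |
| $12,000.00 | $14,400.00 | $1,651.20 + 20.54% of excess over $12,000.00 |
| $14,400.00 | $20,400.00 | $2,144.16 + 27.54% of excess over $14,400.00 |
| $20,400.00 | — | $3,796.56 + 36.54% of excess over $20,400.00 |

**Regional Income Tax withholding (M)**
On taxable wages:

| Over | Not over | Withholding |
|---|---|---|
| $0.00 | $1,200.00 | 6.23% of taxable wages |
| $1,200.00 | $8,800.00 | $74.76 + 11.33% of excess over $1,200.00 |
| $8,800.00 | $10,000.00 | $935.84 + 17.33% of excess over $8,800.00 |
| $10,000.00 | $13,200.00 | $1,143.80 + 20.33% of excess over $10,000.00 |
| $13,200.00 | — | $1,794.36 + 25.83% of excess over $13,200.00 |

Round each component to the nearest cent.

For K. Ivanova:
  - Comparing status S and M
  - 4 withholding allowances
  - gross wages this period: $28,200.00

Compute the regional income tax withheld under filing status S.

Regional Income Tax (S): taxable = $28,200.00 − 4×$772.00 = $25,112.00
  $3,796.56 + 36.54% × ($25,112.00 − $20,400.00) = $3,796.56 + 36.54% × $4,712.00 = $5,518.32

$5,518.32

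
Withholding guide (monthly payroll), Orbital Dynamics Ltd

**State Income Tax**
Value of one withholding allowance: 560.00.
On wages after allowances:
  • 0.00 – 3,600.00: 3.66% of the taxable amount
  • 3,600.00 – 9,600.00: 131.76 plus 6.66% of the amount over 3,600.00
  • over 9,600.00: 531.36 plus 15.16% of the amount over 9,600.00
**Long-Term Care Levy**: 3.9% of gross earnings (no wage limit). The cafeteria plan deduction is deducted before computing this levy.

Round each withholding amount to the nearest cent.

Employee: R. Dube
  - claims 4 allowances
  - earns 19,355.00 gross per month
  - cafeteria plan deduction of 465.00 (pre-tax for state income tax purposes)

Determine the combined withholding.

2,336.85

State Income Tax: taxable = 19,355.00 − 465.00 − 4×560.00 = 16,650.00
  531.36 + 15.16% × (16,650.00 − 9,600.00) = 531.36 + 15.16% × 7,050.00 = 1,600.14
Long-Term Care Levy: 3.9% × 18,890.00 = 736.71
Total: 1,600.14 + 736.71 = 2,336.85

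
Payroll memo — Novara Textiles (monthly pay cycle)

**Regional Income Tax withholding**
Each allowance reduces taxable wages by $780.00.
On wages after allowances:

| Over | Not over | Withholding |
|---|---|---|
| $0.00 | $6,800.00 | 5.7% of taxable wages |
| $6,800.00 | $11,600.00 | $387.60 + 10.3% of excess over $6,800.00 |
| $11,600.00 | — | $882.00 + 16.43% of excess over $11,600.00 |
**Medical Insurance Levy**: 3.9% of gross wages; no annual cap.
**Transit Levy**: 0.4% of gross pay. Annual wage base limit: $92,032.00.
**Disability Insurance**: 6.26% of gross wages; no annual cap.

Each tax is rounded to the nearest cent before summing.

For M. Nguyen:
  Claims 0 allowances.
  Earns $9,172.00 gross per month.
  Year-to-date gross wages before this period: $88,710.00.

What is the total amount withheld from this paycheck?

$1,577.09

Regional Income Tax: taxable = $9,172.00
  $387.60 + 10.3% × ($9,172.00 − $6,800.00) = $387.60 + 10.3% × $2,372.00 = $631.92
Medical Insurance Levy: 3.9% × $9,172.00 = $357.71
Transit Levy: cap $92,032.00 − YTD $88,710.00 = $3,322.00 subject; 0.4% × $3,322.00 = $13.29
Disability Insurance: 6.26% × $9,172.00 = $574.17
Total: $631.92 + $357.71 + $13.29 + $574.17 = $1,577.09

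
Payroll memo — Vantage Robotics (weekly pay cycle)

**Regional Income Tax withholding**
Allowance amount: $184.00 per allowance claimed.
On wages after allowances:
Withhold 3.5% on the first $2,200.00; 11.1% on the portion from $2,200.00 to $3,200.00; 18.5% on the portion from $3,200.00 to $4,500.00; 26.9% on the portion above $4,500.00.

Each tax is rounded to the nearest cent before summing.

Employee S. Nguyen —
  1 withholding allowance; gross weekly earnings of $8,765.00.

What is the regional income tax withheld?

$1,526.29

Regional Income Tax: taxable = $8,765.00 − 1×$184.00 = $8,581.00
  $428.50 + 26.9% × ($8,581.00 − $4,500.00) = $428.50 + 26.9% × $4,081.00 = $1,526.29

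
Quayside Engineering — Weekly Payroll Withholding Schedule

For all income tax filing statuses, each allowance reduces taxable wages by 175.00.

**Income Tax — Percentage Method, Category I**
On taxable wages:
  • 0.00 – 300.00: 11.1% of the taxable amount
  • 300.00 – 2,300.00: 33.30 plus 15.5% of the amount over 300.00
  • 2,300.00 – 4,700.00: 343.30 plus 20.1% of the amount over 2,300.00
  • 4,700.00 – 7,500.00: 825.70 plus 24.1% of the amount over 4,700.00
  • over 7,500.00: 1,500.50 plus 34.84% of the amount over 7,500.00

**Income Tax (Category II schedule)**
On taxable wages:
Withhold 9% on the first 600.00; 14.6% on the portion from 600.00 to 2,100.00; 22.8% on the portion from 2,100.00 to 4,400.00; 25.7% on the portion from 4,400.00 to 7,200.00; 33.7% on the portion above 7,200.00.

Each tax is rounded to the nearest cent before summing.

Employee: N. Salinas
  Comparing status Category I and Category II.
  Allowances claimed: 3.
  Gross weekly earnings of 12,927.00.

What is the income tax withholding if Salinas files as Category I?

3,208.36

Income Tax (Category I): taxable = 12,927.00 − 3×175.00 = 12,402.00
  1,500.50 + 34.84% × (12,402.00 − 7,500.00) = 1,500.50 + 34.84% × 4,902.00 = 3,208.36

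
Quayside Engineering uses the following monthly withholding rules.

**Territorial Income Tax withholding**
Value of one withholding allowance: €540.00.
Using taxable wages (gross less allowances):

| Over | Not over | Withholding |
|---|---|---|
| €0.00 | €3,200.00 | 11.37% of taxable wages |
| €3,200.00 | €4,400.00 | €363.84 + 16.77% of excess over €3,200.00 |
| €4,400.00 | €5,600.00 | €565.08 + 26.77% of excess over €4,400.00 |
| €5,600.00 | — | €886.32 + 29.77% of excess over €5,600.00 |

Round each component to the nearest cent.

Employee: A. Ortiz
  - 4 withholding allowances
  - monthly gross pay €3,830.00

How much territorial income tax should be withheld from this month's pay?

Territorial Income Tax: taxable = €3,830.00 − 4×€540.00 = €1,670.00
  11.37% × €1,670.00 = €189.88

€189.88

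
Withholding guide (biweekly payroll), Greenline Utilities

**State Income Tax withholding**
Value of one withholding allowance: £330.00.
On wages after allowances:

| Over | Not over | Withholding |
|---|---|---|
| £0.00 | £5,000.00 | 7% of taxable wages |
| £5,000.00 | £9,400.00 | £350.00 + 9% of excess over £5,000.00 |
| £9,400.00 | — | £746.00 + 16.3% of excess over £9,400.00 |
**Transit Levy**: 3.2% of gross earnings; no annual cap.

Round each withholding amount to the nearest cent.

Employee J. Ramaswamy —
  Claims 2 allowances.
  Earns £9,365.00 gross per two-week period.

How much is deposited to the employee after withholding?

State Income Tax: taxable = £9,365.00 − 2×£330.00 = £8,705.00
  £350.00 + 9% × (£8,705.00 − £5,000.00) = £350.00 + 9% × £3,705.00 = £683.45
Transit Levy: 3.2% × £9,365.00 = £299.68
Total withheld: £683.45 + £299.68 = £983.13
Net pay: £9,365.00 − £983.13 = £8,381.87

£8,381.87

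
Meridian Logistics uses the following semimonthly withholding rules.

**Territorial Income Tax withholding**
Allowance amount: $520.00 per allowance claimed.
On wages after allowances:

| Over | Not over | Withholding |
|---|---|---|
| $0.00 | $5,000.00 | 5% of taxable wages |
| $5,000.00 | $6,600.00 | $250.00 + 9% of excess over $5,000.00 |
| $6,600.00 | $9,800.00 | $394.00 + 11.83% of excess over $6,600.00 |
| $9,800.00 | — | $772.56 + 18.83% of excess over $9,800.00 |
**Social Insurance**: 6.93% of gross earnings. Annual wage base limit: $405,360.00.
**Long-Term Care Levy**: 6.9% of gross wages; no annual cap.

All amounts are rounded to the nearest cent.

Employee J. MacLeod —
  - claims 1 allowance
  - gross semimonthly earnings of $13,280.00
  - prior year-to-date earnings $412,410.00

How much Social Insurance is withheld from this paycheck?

Social Insurance: YTD $412,410.00 ≥ cap $405,360.00 → $0.00

$0.00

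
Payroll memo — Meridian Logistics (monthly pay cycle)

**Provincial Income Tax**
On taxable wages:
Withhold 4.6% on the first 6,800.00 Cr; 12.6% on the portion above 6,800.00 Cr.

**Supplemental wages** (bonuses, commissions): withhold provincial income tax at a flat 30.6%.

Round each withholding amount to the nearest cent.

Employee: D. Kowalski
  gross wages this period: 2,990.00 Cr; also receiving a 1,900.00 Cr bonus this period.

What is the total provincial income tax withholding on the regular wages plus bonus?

718.94 Cr

Provincial Income Tax: taxable = 2,990.00 Cr
  4.6% × 2,990.00 Cr = 137.54 Cr
Supplemental (30.6% flat on bonus): 30.6% × 1,900.00 Cr = 581.40 Cr
Total provincial income tax: 137.54 Cr + 581.40 Cr = 718.94 Cr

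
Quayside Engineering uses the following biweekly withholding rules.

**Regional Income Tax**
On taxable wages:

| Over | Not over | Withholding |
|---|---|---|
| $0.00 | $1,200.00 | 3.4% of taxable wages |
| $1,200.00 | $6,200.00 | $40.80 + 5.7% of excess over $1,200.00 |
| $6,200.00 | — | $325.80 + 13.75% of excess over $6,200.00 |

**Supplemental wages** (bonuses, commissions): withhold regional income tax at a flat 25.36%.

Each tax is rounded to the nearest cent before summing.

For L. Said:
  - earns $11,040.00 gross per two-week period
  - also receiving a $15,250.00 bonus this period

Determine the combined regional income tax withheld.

Regional Income Tax: taxable = $11,040.00
  $325.80 + 13.75% × ($11,040.00 − $6,200.00) = $325.80 + 13.75% × $4,840.00 = $991.30
Supplemental (25.36% flat on bonus): 25.36% × $15,250.00 = $3,867.40
Total regional income tax: $991.30 + $3,867.40 = $4,858.70

$4,858.70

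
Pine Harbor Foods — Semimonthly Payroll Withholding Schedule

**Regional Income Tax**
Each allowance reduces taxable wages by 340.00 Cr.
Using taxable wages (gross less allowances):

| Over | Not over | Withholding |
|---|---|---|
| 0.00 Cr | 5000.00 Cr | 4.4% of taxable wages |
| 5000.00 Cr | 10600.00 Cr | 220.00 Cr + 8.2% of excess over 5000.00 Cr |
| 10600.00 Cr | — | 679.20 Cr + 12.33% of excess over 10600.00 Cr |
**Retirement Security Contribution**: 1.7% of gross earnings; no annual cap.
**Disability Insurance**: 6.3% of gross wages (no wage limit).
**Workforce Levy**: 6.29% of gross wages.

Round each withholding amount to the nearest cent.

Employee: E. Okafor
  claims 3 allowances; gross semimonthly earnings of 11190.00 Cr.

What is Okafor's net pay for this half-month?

8947.01 Cr

Regional Income Tax: taxable = 11190.00 Cr − 3×340.00 Cr = 10170.00 Cr
  220.00 Cr + 8.2% × (10170.00 Cr − 5000.00 Cr) = 220.00 Cr + 8.2% × 5170.00 Cr = 643.94 Cr
Retirement Security Contribution: 1.7% × 11190.00 Cr = 190.23 Cr
Disability Insurance: 6.3% × 11190.00 Cr = 704.97 Cr
Workforce Levy: 6.29% × 11190.00 Cr = 703.85 Cr
Total withheld: 643.94 Cr + 190.23 Cr + 704.97 Cr + 703.85 Cr = 2242.99 Cr
Net pay: 11190.00 Cr − 2242.99 Cr = 8947.01 Cr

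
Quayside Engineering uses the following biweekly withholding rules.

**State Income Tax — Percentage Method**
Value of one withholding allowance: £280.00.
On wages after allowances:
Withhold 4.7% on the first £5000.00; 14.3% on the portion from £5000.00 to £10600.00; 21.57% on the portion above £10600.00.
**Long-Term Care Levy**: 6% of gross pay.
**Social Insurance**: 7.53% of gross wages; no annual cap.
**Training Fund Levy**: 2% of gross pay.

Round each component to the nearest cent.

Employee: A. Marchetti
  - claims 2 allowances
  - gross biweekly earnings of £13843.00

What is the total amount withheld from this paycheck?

State Income Tax: taxable = £13843.00 − 2×£280.00 = £13283.00
  £1035.80 + 21.57% × (£13283.00 − £10600.00) = £1035.80 + 21.57% × £2683.00 = £1614.52
Long-Term Care Levy: 6% × £13843.00 = £830.58
Social Insurance: 7.53% × £13843.00 = £1042.38
Training Fund Levy: 2% × £13843.00 = £276.86
Total: £1614.52 + £830.58 + £1042.38 + £276.86 = £3764.34

£3764.34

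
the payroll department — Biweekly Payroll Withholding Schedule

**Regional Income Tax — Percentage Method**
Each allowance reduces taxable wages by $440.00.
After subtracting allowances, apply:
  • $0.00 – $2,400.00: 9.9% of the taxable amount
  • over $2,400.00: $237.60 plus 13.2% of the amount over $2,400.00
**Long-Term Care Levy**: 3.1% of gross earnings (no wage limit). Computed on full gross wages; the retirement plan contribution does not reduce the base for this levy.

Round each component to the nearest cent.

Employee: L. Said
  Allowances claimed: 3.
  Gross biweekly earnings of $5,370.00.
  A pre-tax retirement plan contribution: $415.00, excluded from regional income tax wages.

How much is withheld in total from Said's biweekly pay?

Regional Income Tax: taxable = $5,370.00 − $415.00 − 3×$440.00 = $3,635.00
  $237.60 + 13.2% × ($3,635.00 − $2,400.00) = $237.60 + 13.2% × $1,235.00 = $400.62
Long-Term Care Levy: 3.1% × $5,370.00 = $166.47
Total: $400.62 + $166.47 = $567.09

$567.09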